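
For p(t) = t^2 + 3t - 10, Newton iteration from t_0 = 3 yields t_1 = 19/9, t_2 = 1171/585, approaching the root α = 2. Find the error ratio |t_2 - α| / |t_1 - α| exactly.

1/65

t_1 - α = 19/9 - 2 = 1/9, so |t_1 - α| = 1/9.
t_2 - α = 1171/585 - 2 = 1/585, so |t_2 - α| = 1/585.
Ratio = (1/585) / (1/9) = 1/65.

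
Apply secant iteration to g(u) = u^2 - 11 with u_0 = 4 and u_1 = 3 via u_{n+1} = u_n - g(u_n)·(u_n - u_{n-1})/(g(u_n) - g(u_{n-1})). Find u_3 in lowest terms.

g(4) = 5, g(3) = -2. u_2 = 3 - (-2)·(3 - 4)/((-2) - 5) = 23/7.
g(3) = -2, g(23/7) = -10/49. u_3 = (23/7) - (-10/49)·((23/7) - 3)/((-10/49) - (-2)) = 73/22.

73/22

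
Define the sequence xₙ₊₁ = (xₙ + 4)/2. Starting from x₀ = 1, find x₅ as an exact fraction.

125/32

x₁ = (1 + 4)/2 = 5/2.
x₂ = ((5/2) + 4)/2 = 13/4.
x₃ = ((13/4) + 4)/2 = 29/8.
x₄ = ((29/8) + 4)/2 = 61/16.
x₅ = ((61/16) + 4)/2 = 125/32.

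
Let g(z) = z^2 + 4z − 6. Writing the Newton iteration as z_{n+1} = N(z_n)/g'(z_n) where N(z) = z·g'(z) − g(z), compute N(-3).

15

g'(z) = 2z + 4.
N(z) = z·g'(z) − g(z) = z·(2z + 4) − (z^2 + 4z − 6) = z^2 + 6.
N(-3) = 15.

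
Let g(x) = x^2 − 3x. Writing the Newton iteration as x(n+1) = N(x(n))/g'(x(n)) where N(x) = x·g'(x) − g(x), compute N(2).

4

g'(x) = 2x − 3.
N(x) = x·g'(x) − g(x) = x·(2x − 3) − (x^2 − 3x) = x^2.
N(2) = 4.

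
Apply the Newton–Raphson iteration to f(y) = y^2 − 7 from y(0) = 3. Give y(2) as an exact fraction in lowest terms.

127/48

f'(y) = 2y.
f(3) = 2, f'(3) = 6, so y(1) = 3 − 2/6 = 8/3.
f(8/3) = 1/9, f'(8/3) = 16/3, so y(2) = (8/3) − (1/9)/(16/3) = 127/48.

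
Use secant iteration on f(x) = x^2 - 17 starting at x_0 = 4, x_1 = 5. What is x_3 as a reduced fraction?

169/41

f(4) = -1, f(5) = 8. x_2 = 5 - 8·(5 - 4)/(8 - (-1)) = 37/9.
f(5) = 8, f(37/9) = -8/81. x_3 = (37/9) - (-8/81)·((37/9) - 5)/((-8/81) - 8) = 169/41.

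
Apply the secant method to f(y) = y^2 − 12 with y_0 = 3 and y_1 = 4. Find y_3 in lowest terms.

f(3) = −3, f(4) = 4. y_2 = 4 − 4·(4 − 3)/(4 − (−3)) = 24/7.
f(4) = 4, f(24/7) = −12/49. y_3 = (24/7) − (−12/49)·((24/7) − 4)/((−12/49) − 4) = 45/13.

45/13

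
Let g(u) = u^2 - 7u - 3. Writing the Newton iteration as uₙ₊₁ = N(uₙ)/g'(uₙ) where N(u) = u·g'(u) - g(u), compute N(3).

g'(u) = 2u - 7.
N(u) = u·g'(u) - g(u) = u·(2u - 7) - (u^2 - 7u - 3) = u^2 + 3.
N(3) = 12.

12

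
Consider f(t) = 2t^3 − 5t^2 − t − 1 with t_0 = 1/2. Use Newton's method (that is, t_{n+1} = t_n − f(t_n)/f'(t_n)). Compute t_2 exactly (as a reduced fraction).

−2869/1242

f'(t) = 6t^2 − 10t − 1.
f(1/2) = −5/2, f'(1/2) = −9/2, so t_1 = (1/2) − (−5/2)/(−9/2) = −1/18.
f(−1/18) = −700/729, f'(−1/18) = −23/54, so t_2 = (−1/18) − (−700/729)/(−23/54) = −2869/1242.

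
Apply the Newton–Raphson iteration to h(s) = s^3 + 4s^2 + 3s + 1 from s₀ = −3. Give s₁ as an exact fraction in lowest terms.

h'(s) = 3s^2 + 8s + 3.
h(−3) = 1, h'(−3) = 6, so s₁ = (−3) − 1/6 = −19/6.

−19/6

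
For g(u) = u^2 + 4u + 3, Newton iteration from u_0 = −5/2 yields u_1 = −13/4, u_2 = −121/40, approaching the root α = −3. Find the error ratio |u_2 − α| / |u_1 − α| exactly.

u_1 − α = −13/4 − (−3) = −13/4 + 3 = −1/4, so |u_1 − α| = 1/4.
u_2 − α = −121/40 − (−3) = −121/40 + 3 = −1/40, so |u_2 − α| = 1/40.
Ratio = (1/40) / (1/4) = 1/10.

1/10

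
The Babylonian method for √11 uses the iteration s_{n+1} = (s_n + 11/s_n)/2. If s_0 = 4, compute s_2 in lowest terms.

1433/432

s_1 = (4 + 11/4)/2 = 27/8.
s_2 = (27/8 + 11/(27/8))/2 = 1433/432.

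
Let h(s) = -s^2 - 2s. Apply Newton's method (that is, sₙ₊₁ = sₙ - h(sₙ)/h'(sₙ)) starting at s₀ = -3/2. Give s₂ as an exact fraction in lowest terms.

-81/40

h'(s) = -2s - 2.
h(-3/2) = 3/4, h'(-3/2) = 1, so s₁ = (-3/2) - (3/4)/1 = -9/4.
h(-9/4) = -9/16, h'(-9/4) = 5/2, so s₂ = (-9/4) - (-9/16)/(5/2) = -81/40.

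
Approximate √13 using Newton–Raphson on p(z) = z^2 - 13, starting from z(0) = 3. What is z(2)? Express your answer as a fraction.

119/33

p'(z) = 2z.
p(3) = -4, p'(3) = 6, so z(1) = 3 - (-4)/6 = 11/3.
p(11/3) = 4/9, p'(11/3) = 22/3, so z(2) = (11/3) - (4/9)/(22/3) = 119/33.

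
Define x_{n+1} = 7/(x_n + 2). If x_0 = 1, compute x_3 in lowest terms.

91/47

x_1 = 7/(1 + 2) = 7/3.
x_2 = 7/(7/3 + 2) = 21/13.
x_3 = 7/(21/13 + 2) = 91/47.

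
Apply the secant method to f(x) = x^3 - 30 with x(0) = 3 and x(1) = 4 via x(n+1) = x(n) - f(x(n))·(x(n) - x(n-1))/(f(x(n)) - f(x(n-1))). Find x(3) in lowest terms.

f(3) = -3, f(4) = 34. x(2) = 4 - 34·(4 - 3)/(34 - (-3)) = 114/37.
f(4) = 34, f(114/37) = -38046/50653. x(3) = (114/37) - (-38046/50653)·((114/37) - 4)/((-38046/50653) - 34) = 80271/25886.

80271/25886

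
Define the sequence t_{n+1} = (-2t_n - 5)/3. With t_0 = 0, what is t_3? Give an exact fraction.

-35/27

t_1 = (-2·0 - 5)/3 = -5/3.
t_2 = (-2·(-5/3) - 5)/3 = -5/9.
t_3 = (-2·(-5/9) - 5)/3 = -35/27.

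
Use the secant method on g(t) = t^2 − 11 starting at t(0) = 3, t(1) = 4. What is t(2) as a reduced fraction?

g(3) = −2, g(4) = 5. t(2) = 4 − 5·(4 − 3)/(5 − (−2)) = 23/7.

23/7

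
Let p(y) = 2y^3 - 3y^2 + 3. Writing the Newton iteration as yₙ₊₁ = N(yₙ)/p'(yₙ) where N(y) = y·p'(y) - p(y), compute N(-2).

p'(y) = 6y^2 - 6y.
N(y) = y·p'(y) - p(y) = y·(6y^2 - 6y) - (2y^3 - 3y^2 + 3) = 4y^3 - 3y^2 - 3.
N(-2) = -47.

-47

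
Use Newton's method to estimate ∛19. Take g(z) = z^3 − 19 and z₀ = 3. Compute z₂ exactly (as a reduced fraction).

1152011/431649

g'(z) = 3z^2.
g(3) = 8, g'(3) = 27, so z₁ = 3 − 8/27 = 73/27.
g(73/27) = 15040/19683, g'(73/27) = 5329/243, so z₂ = (73/27) − (15040/19683)/(5329/243) = 1152011/431649.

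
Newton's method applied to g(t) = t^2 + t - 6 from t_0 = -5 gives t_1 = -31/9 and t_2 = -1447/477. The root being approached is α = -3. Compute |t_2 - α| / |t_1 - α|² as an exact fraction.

9/53

t_1 - α = -31/9 - (-3) = -31/9 + 3 = -4/9, so |t_1 - α| = 4/9.
t_2 - α = -1447/477 - (-3) = -1447/477 + 3 = -16/477, so |t_2 - α| = 16/477.
|t_1 - α|² = 16/81.
Ratio = (16/477) / (16/81) = 9/53.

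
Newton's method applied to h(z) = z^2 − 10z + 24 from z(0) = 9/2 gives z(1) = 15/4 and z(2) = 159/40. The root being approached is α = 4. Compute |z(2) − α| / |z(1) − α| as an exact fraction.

1/10

z(1) − α = 15/4 − 4 = −1/4, so |z(1) − α| = 1/4.
z(2) − α = 159/40 − 4 = −1/40, so |z(2) − α| = 1/40.
Ratio = (1/40) / (1/4) = 1/10.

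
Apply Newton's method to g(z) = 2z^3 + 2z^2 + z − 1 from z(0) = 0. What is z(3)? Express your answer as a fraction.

g'(z) = 6z^2 + 4z + 1.
g(0) = −1, g'(0) = 1, so z(1) = 0 − (−1)/1 = 1.
g(1) = 4, g'(1) = 11, so z(2) = 1 − 4/11 = 7/11.
g(7/11) = 1280/1331, g'(7/11) = 723/121, so z(3) = (7/11) − (1280/1331)/(723/121) = 3781/7953.

3781/7953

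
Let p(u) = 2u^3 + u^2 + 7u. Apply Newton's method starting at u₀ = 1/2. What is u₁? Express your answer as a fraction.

3/38

p'(u) = 6u^2 + 2u + 7.
p(1/2) = 4, p'(1/2) = 19/2, so u₁ = (1/2) - 4/(19/2) = 3/38.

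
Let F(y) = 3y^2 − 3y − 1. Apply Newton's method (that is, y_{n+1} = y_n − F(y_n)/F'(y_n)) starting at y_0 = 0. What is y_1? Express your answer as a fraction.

F'(y) = 6y − 3.
F(0) = −1, F'(0) = −3, so y_1 = 0 − (−1)/(−3) = −1/3.

−1/3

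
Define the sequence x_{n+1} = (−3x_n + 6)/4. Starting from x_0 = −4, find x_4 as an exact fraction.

−87/128

x_1 = (−3·(−4) + 6)/4 = 9/2.
x_2 = (−3·(9/2) + 6)/4 = −15/8.
x_3 = (−3·(−15/8) + 6)/4 = 93/32.
x_4 = (−3·(93/32) + 6)/4 = −87/128.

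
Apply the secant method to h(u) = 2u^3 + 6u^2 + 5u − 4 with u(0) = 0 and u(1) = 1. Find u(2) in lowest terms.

h(0) = −4, h(1) = 9. u(2) = 1 − 9·(1 − 0)/(9 − (−4)) = 4/13.

4/13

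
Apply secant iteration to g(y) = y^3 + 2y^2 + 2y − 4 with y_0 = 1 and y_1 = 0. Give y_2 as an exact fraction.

4/5

g(1) = 1, g(0) = −4. y_2 = 0 − (−4)·(0 − 1)/((−4) − 1) = 4/5.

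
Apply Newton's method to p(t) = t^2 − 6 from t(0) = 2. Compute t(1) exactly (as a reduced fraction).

p'(t) = 2t.
p(2) = −2, p'(2) = 4, so t(1) = 2 − (−2)/4 = 5/2.

5/2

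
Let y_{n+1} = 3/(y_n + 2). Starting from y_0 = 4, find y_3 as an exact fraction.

y_1 = 3/(4 + 2) = 1/2.
y_2 = 3/(1/2 + 2) = 6/5.
y_3 = 3/(6/5 + 2) = 15/16.

15/16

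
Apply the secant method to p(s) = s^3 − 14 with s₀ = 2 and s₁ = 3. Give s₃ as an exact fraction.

18386/7693

p(2) = −6, p(3) = 13. s₂ = 3 − 13·(3 − 2)/(13 − (−6)) = 44/19.
p(3) = 13, p(44/19) = −10842/6859. s₃ = (44/19) − (−10842/6859)·((44/19) − 3)/((−10842/6859) − 13) = 18386/7693.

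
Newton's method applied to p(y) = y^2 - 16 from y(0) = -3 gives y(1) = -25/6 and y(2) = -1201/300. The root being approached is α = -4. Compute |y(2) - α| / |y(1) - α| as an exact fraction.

y(1) - α = -25/6 - (-4) = -25/6 + 4 = -1/6, so |y(1) - α| = 1/6.
y(2) - α = -1201/300 - (-4) = -1201/300 + 4 = -1/300, so |y(2) - α| = 1/300.
Ratio = (1/300) / (1/6) = 1/50.

1/50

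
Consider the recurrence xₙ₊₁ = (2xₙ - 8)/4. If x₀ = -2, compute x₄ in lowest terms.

-31/8

x₁ = (2·(-2) - 8)/4 = -3.
x₂ = (2·(-3) - 8)/4 = -7/2.
x₃ = (2·(-7/2) - 8)/4 = -15/4.
x₄ = (2·(-15/4) - 8)/4 = -31/8.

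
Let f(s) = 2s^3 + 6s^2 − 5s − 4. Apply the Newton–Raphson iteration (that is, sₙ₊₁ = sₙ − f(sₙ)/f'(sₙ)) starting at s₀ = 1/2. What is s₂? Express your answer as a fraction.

11732/7295

f'(s) = 6s^2 + 12s − 5.
f(1/2) = −19/4, f'(1/2) = 5/2, so s₁ = (1/2) − (−19/4)/(5/2) = 12/5.
f(12/5) = 5776/125, f'(12/5) = 1459/25, so s₂ = (12/5) − (5776/125)/(1459/25) = 11732/7295.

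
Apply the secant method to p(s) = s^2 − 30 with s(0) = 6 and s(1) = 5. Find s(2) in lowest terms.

60/11

p(6) = 6, p(5) = −5. s(2) = 5 − (−5)·(5 − 6)/((−5) − 6) = 60/11.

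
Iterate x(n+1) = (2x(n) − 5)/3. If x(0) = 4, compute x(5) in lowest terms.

−103/27

x(1) = (2·4 − 5)/3 = 1.
x(2) = (2·1 − 5)/3 = −1.
x(3) = (2·(−1) − 5)/3 = −7/3.
x(4) = (2·(−7/3) − 5)/3 = −29/9.
x(5) = (2·(−29/9) − 5)/3 = −103/27.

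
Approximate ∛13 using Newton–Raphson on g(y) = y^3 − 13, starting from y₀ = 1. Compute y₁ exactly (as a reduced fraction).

g'(y) = 3y^2.
g(1) = −12, g'(1) = 3, so y₁ = 1 − (−12)/3 = 5.

5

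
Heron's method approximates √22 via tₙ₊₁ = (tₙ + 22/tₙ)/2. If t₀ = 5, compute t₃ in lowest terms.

38878481/8288920

t₁ = (5 + 22/5)/2 = 47/10.
t₂ = (47/10 + 22/(47/10))/2 = 4409/940.
t₃ = (4409/940 + 22/(4409/940))/2 = 38878481/8288920.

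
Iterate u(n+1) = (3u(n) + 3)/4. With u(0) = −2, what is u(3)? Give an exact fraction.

u(1) = (3·(−2) + 3)/4 = −3/4.
u(2) = (3·(−3/4) + 3)/4 = 3/16.
u(3) = (3·(3/16) + 3)/4 = 57/64.

57/64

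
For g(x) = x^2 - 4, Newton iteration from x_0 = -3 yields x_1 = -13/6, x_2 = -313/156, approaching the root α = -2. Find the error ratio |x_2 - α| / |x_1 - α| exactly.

1/26

x_1 - α = -13/6 - (-2) = -13/6 + 2 = -1/6, so |x_1 - α| = 1/6.
x_2 - α = -313/156 - (-2) = -313/156 + 2 = -1/156, so |x_2 - α| = 1/156.
Ratio = (1/156) / (1/6) = 1/26.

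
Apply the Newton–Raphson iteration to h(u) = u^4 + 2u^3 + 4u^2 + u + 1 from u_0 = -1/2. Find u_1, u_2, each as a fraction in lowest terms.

u_1 = 5/32, u_2 = -928301/2528896

h'(u) = 4u^3 + 6u^2 + 8u + 1.
h(-1/2) = 21/16, h'(-1/2) = -2, so u_1 = (-1/2) - (21/16)/(-2) = 5/32.
h(5/32) = 1323441/1048576, h'(5/32) = 19757/8192, so u_2 = (5/32) - (1323441/1048576)/(19757/8192) = -928301/2528896.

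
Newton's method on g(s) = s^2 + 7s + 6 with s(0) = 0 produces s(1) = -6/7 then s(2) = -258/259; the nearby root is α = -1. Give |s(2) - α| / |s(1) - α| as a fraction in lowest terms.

s(1) - α = -6/7 - (-1) = -6/7 + 1 = 1/7, so |s(1) - α| = 1/7.
s(2) - α = -258/259 - (-1) = -258/259 + 1 = 1/259, so |s(2) - α| = 1/259.
Ratio = (1/259) / (1/7) = 1/37.

1/37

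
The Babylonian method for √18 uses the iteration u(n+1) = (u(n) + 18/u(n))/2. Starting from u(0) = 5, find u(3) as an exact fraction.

26628001/6276280

u(1) = (5 + 18/5)/2 = 43/10.
u(2) = (43/10 + 18/(43/10))/2 = 3649/860.
u(3) = (3649/860 + 18/(3649/860))/2 = 26628001/6276280.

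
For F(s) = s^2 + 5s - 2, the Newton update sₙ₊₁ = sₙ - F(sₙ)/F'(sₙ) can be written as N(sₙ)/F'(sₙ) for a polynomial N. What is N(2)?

F'(s) = 2s + 5.
N(s) = s·F'(s) - F(s) = s·(2s + 5) - (s^2 + 5s - 2) = s^2 + 2.
N(2) = 6.

6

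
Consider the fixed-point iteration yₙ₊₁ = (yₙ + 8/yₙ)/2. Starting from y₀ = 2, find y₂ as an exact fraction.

17/6

y₁ = (2 + 8/2)/2 = 3.
y₂ = (3 + 8/3)/2 = 17/6.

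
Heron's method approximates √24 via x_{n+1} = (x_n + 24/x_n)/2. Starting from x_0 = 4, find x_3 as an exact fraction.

x_1 = (4 + 24/4)/2 = 5.
x_2 = (5 + 24/5)/2 = 49/10.
x_3 = (49/10 + 24/(49/10))/2 = 4801/980.

4801/980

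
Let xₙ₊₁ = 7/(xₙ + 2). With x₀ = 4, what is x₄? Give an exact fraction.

x₁ = 7/(4 + 2) = 7/6.
x₂ = 7/(7/6 + 2) = 42/19.
x₃ = 7/(42/19 + 2) = 133/80.
x₄ = 7/(133/80 + 2) = 560/293.

560/293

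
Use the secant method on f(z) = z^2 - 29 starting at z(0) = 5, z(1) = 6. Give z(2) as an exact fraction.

f(5) = -4, f(6) = 7. z(2) = 6 - 7·(6 - 5)/(7 - (-4)) = 59/11.

59/11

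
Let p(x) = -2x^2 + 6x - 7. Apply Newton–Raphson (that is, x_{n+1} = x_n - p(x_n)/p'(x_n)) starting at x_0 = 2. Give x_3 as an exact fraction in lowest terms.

p'(x) = -4x + 6.
p(2) = -3, p'(2) = -2, so x_1 = 2 - (-3)/(-2) = 1/2.
p(1/2) = -9/2, p'(1/2) = 4, so x_2 = (1/2) - (-9/2)/4 = 13/8.
p(13/8) = -81/32, p'(13/8) = -1/2, so x_3 = (13/8) - (-81/32)/(-1/2) = -55/16.

-55/16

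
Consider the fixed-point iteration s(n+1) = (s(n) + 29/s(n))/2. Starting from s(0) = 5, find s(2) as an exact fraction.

727/135

s(1) = (5 + 29/5)/2 = 27/5.
s(2) = (27/5 + 29/(27/5))/2 = 727/135.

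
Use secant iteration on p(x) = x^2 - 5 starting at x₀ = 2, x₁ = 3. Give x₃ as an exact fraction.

p(2) = -1, p(3) = 4. x₂ = 3 - 4·(3 - 2)/(4 - (-1)) = 11/5.
p(3) = 4, p(11/5) = -4/25. x₃ = (11/5) - (-4/25)·((11/5) - 3)/((-4/25) - 4) = 29/13.

29/13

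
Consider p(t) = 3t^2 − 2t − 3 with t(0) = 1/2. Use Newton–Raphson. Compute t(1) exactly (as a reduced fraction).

p'(t) = 6t − 2.
p(1/2) = −13/4, p'(1/2) = 1, so t(1) = (1/2) − (−13/4)/1 = 15/4.

15/4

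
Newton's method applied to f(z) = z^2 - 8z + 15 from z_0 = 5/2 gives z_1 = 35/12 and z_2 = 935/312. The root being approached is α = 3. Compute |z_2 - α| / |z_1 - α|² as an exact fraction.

z_1 - α = 35/12 - 3 = -1/12, so |z_1 - α| = 1/12.
z_2 - α = 935/312 - 3 = -1/312, so |z_2 - α| = 1/312.
|z_1 - α|² = 1/144.
Ratio = (1/312) / (1/144) = 6/13.

6/13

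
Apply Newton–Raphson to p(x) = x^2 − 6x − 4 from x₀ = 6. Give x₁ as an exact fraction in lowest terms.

20/3

p'(x) = 2x − 6.
p(6) = −4, p'(6) = 6, so x₁ = 6 − (−4)/6 = 20/3.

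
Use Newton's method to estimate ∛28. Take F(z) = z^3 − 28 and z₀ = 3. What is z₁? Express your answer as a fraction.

F'(z) = 3z^2.
F(3) = −1, F'(3) = 27, so z₁ = 3 − (−1)/27 = 82/27.

82/27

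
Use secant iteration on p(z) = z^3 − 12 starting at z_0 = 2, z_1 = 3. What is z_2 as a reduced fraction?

42/19

p(2) = −4, p(3) = 15. z_2 = 3 − 15·(3 − 2)/(15 − (−4)) = 42/19.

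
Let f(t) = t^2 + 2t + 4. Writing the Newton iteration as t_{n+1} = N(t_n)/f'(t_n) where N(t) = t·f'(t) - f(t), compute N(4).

12

f'(t) = 2t + 2.
N(t) = t·f'(t) - f(t) = t·(2t + 2) - (t^2 + 2t + 4) = t^2 - 4.
N(4) = 12.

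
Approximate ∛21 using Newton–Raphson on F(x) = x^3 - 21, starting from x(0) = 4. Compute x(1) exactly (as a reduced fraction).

F'(x) = 3x^2.
F(4) = 43, F'(4) = 48, so x(1) = 4 - 43/48 = 149/48.

149/48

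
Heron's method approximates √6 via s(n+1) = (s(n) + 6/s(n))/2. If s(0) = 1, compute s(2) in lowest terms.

73/28

s(1) = (1 + 6/1)/2 = 7/2.
s(2) = (7/2 + 6/(7/2))/2 = 73/28.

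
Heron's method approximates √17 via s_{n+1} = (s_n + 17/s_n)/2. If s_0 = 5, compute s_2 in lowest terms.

433/105

s_1 = (5 + 17/5)/2 = 21/5.
s_2 = (21/5 + 17/(21/5))/2 = 433/105.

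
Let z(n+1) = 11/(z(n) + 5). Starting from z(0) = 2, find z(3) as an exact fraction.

506/307

z(1) = 11/(2 + 5) = 11/7.
z(2) = 11/(11/7 + 5) = 77/46.
z(3) = 11/(77/46 + 5) = 506/307.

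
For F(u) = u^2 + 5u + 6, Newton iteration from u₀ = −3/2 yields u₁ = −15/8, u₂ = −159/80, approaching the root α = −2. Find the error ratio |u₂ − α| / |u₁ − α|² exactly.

u₁ − α = −15/8 − (−2) = −15/8 + 2 = 1/8, so |u₁ − α| = 1/8.
u₂ − α = −159/80 − (−2) = −159/80 + 2 = 1/80, so |u₂ − α| = 1/80.
|u₁ − α|² = 1/64.
Ratio = (1/80) / (1/64) = 4/5.

4/5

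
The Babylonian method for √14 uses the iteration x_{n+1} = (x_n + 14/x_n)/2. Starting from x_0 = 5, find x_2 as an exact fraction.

2921/780

x_1 = (5 + 14/5)/2 = 39/10.
x_2 = (39/10 + 14/(39/10))/2 = 2921/780.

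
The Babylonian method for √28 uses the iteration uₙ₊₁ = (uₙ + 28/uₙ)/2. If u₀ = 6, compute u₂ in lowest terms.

u₁ = (6 + 28/6)/2 = 16/3.
u₂ = (16/3 + 28/(16/3))/2 = 127/24.

127/24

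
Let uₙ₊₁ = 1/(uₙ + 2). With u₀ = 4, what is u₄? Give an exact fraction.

32/77

u₁ = 1/(4 + 2) = 1/6.
u₂ = 1/(1/6 + 2) = 6/13.
u₃ = 1/(6/13 + 2) = 13/32.
u₄ = 1/(13/32 + 2) = 32/77.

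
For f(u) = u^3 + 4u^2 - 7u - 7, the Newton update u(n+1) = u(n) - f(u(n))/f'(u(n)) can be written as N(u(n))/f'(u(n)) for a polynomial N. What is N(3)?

97

f'(u) = 3u^2 + 8u - 7.
N(u) = u·f'(u) - f(u) = u·(3u^2 + 8u - 7) - (u^3 + 4u^2 - 7u - 7) = 2u^3 + 4u^2 + 7.
N(3) = 97.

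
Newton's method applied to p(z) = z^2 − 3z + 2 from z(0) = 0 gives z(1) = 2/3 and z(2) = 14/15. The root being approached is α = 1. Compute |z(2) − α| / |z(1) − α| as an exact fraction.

z(1) − α = 2/3 − 1 = −1/3, so |z(1) − α| = 1/3.
z(2) − α = 14/15 − 1 = −1/15, so |z(2) − α| = 1/15.
Ratio = (1/15) / (1/3) = 1/5.

1/5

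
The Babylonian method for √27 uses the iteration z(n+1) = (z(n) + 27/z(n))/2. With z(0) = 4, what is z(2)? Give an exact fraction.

3577/688

z(1) = (4 + 27/4)/2 = 43/8.
z(2) = (43/8 + 27/(43/8))/2 = 3577/688.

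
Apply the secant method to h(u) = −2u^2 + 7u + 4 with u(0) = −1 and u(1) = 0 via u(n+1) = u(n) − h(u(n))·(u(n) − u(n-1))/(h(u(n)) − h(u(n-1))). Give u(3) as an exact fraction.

−36/71

h(−1) = −5, h(0) = 4. u(2) = 0 − 4·(0 − (−1))/(4 − (−5)) = −4/9.
h(0) = 4, h(−4/9) = 40/81. u(3) = (−4/9) − (40/81)·((−4/9) − 0)/((40/81) − 4) = −36/71.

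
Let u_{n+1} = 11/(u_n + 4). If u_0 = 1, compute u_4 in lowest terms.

u_1 = 11/(1 + 4) = 11/5.
u_2 = 11/(11/5 + 4) = 55/31.
u_3 = 11/(55/31 + 4) = 341/179.
u_4 = 11/(341/179 + 4) = 1969/1057.

1969/1057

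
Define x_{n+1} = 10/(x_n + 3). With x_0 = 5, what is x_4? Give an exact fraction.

x_1 = 10/(5 + 3) = 5/4.
x_2 = 10/(5/4 + 3) = 40/17.
x_3 = 10/(40/17 + 3) = 170/91.
x_4 = 10/(170/91 + 3) = 910/443.

910/443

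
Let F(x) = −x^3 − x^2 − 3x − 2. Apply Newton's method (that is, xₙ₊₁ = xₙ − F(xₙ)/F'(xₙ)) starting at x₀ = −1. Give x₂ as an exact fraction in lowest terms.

−73/102

F'(x) = −3x^2 − 2x − 3.
F(−1) = 1, F'(−1) = −4, so x₁ = (−1) − 1/(−4) = −3/4.
F(−3/4) = 7/64, F'(−3/4) = −51/16, so x₂ = (−3/4) − (7/64)/(−51/16) = −73/102.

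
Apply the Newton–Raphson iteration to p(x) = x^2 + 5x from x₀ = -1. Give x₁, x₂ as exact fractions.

x₁ = 1/3, x₂ = 1/51

p'(x) = 2x + 5.
p(-1) = -4, p'(-1) = 3, so x₁ = (-1) - (-4)/3 = 1/3.
p(1/3) = 16/9, p'(1/3) = 17/3, so x₂ = (1/3) - (16/9)/(17/3) = 1/51.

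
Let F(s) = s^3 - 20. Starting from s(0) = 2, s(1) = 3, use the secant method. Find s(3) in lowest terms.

23270/8599

F(2) = -12, F(3) = 7. s(2) = 3 - 7·(3 - 2)/(7 - (-12)) = 50/19.
F(3) = 7, F(50/19) = -12180/6859. s(3) = (50/19) - (-12180/6859)·((50/19) - 3)/((-12180/6859) - 7) = 23270/8599.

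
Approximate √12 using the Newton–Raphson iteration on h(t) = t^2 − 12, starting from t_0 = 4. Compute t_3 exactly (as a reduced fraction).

h'(t) = 2t.
h(4) = 4, h'(4) = 8, so t_1 = 4 − 4/8 = 7/2.
h(7/2) = 1/4, h'(7/2) = 7, so t_2 = (7/2) − (1/4)/7 = 97/28.
h(97/28) = 1/784, h'(97/28) = 97/14, so t_3 = (97/28) − (1/784)/(97/14) = 18817/5432.

18817/5432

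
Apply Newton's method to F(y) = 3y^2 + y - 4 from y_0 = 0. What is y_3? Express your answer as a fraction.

F'(y) = 6y + 1.
F(0) = -4, F'(0) = 1, so y_1 = 0 - (-4)/1 = 4.
F(4) = 48, F'(4) = 25, so y_2 = 4 - 48/25 = 52/25.
F(52/25) = 6912/625, F'(52/25) = 337/25, so y_3 = (52/25) - (6912/625)/(337/25) = 10612/8425.

10612/8425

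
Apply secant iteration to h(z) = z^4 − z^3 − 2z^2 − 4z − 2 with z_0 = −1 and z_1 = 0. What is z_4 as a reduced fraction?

−314464/530513

h(−1) = 2, h(0) = −2. z_2 = 0 − (−2)·(0 − (−1))/((−2) − 2) = −1/2.
h(0) = −2, h(−1/2) = −5/16. z_3 = (−1/2) − (−5/16)·((−1/2) − 0)/((−5/16) − (−2)) = −16/27.
h(−1/2) = −5/16, h(−16/27) = −290/531441. z_4 = (−16/27) − (−290/531441)·((−16/27) − (−1/2))/((−290/531441) − (−5/16)) = −314464/530513.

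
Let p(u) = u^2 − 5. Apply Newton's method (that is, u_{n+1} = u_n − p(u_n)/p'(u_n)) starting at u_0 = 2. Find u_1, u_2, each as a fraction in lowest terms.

u_1 = 9/4, u_2 = 161/72

p'(u) = 2u.
p(2) = −1, p'(2) = 4, so u_1 = 2 − (−1)/4 = 9/4.
p(9/4) = 1/16, p'(9/4) = 9/2, so u_2 = (9/4) − (1/16)/(9/2) = 161/72.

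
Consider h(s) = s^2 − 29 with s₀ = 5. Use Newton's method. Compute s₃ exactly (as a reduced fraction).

528527/98145

h'(s) = 2s.
h(5) = −4, h'(5) = 10, so s₁ = 5 − (−4)/10 = 27/5.
h(27/5) = 4/25, h'(27/5) = 54/5, so s₂ = (27/5) − (4/25)/(54/5) = 727/135.
h(727/135) = 4/18225, h'(727/135) = 1454/135, so s₃ = (727/135) − (4/18225)/(1454/135) = 528527/98145.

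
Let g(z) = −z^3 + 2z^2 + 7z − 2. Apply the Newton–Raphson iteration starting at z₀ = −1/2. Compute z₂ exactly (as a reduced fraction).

g'(z) = −3z^2 + 4z + 7.
g(−1/2) = −39/8, g'(−1/2) = 17/4, so z₁ = (−1/2) − (−39/8)/(17/4) = 11/17.
g(11/17) = 15210/4913, g'(11/17) = 2408/289, so z₂ = (11/17) − (15210/4913)/(2408/289) = 5639/20468.

5639/20468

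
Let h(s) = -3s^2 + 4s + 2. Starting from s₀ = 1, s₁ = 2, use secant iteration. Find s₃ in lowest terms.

29/17

h(1) = 3, h(2) = -2. s₂ = 2 - (-2)·(2 - 1)/((-2) - 3) = 8/5.
h(2) = -2, h(8/5) = 18/25. s₃ = (8/5) - (18/25)·((8/5) - 2)/((18/25) - (-2)) = 29/17.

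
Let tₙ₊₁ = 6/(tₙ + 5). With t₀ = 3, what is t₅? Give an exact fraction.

t₁ = 6/(3 + 5) = 3/4.
t₂ = 6/(3/4 + 5) = 24/23.
t₃ = 6/(24/23 + 5) = 138/139.
t₄ = 6/(138/139 + 5) = 834/833.
t₅ = 6/(834/833 + 5) = 4998/4999.

4998/4999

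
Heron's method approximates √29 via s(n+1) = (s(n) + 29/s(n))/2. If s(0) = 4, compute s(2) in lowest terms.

3881/720

s(1) = (4 + 29/4)/2 = 45/8.
s(2) = (45/8 + 29/(45/8))/2 = 3881/720.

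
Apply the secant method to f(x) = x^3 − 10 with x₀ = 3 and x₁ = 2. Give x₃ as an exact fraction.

4925/2282

f(3) = 17, f(2) = −2. x₂ = 2 − (−2)·(2 − 3)/((−2) − 17) = 40/19.
f(2) = −2, f(40/19) = −4590/6859. x₃ = (40/19) − (−4590/6859)·((40/19) − 2)/((−4590/6859) − (−2)) = 4925/2282.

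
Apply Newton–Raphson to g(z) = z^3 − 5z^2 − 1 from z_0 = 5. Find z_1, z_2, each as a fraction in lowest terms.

z_1 = 126/25, z_2 = 2031877/403200

g'(z) = 3z^2 − 10z.
g(5) = −1, g'(5) = 25, so z_1 = 5 − (−1)/25 = 126/25.
g(126/25) = 251/15625, g'(126/25) = 16128/625, so z_2 = (126/25) − (251/15625)/(16128/625) = 2031877/403200.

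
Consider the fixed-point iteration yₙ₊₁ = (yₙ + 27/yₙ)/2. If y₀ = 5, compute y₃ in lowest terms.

3650401/702520

y₁ = (5 + 27/5)/2 = 26/5.
y₂ = (26/5 + 27/(26/5))/2 = 1351/260.
y₃ = (1351/260 + 27/(1351/260))/2 = 3650401/702520.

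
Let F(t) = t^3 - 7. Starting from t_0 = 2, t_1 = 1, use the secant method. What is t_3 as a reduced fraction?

F(2) = 1, F(1) = -6. t_2 = 1 - (-6)·(1 - 2)/((-6) - 1) = 13/7.
F(1) = -6, F(13/7) = -204/343. t_3 = (13/7) - (-204/343)·((13/7) - 1)/((-204/343) - (-6)) = 201/103.

201/103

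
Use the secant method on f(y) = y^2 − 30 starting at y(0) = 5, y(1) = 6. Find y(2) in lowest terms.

60/11

f(5) = −5, f(6) = 6. y(2) = 6 − 6·(6 − 5)/(6 − (−5)) = 60/11.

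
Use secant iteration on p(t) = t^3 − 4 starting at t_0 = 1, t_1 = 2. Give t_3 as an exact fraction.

169/109

p(1) = −3, p(2) = 4. t_2 = 2 − 4·(2 − 1)/(4 − (−3)) = 10/7.
p(2) = 4, p(10/7) = −372/343. t_3 = (10/7) − (−372/343)·((10/7) − 2)/((−372/343) − 4) = 169/109.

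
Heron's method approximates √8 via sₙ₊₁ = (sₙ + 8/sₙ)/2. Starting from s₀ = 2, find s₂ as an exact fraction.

s₁ = (2 + 8/2)/2 = 3.
s₂ = (3 + 8/3)/2 = 17/6.

17/6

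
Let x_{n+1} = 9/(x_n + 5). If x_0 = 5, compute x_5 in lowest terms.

x_1 = 9/(5 + 5) = 9/10.
x_2 = 9/(9/10 + 5) = 90/59.
x_3 = 9/(90/59 + 5) = 531/385.
x_4 = 9/(531/385 + 5) = 3465/2456.
x_5 = 9/(3465/2456 + 5) = 22104/15745.

22104/15745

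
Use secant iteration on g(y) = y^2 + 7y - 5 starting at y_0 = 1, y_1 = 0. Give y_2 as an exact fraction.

5/8

g(1) = 3, g(0) = -5. y_2 = 0 - (-5)·(0 - 1)/((-5) - 3) = 5/8.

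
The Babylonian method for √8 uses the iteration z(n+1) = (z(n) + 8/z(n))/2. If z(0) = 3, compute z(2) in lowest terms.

577/204

z(1) = (3 + 8/3)/2 = 17/6.
z(2) = (17/6 + 8/(17/6))/2 = 577/204.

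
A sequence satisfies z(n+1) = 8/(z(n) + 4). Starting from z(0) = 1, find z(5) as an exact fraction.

z(1) = 8/(1 + 4) = 8/5.
z(2) = 8/(8/5 + 4) = 10/7.
z(3) = 8/(10/7 + 4) = 28/19.
z(4) = 8/(28/19 + 4) = 19/13.
z(5) = 8/(19/13 + 4) = 104/71.

104/71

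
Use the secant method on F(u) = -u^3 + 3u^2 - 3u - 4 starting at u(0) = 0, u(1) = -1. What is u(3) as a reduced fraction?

F(0) = -4, F(-1) = 3. u(2) = (-1) - 3·((-1) - 0)/(3 - (-4)) = -4/7.
F(-1) = 3, F(-4/7) = -384/343. u(3) = (-4/7) - (-384/343)·((-4/7) - (-1))/((-384/343) - 3) = -108/157.

-108/157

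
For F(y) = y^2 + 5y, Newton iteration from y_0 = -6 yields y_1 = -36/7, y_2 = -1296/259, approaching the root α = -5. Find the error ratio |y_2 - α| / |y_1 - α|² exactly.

y_1 - α = -36/7 - (-5) = -36/7 + 5 = -1/7, so |y_1 - α| = 1/7.
y_2 - α = -1296/259 - (-5) = -1296/259 + 5 = -1/259, so |y_2 - α| = 1/259.
|y_1 - α|² = 1/49.
Ratio = (1/259) / (1/49) = 7/37.

7/37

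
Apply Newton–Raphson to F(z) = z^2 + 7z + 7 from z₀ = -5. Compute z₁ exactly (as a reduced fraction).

-6

F'(z) = 2z + 7.
F(-5) = -3, F'(-5) = -3, so z₁ = (-5) - (-3)/(-3) = -6.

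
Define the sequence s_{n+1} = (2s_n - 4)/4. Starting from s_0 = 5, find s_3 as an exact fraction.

-9/8

s_1 = (2·5 - 4)/4 = 3/2.
s_2 = (2·(3/2) - 4)/4 = -1/4.
s_3 = (2·(-1/4) - 4)/4 = -9/8.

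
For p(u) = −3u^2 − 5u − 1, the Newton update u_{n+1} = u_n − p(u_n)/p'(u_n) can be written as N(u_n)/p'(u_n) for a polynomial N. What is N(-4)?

−47

p'(u) = −6u − 5.
N(u) = u·p'(u) − p(u) = u·(−6u − 5) − (−3u^2 − 5u − 1) = −3u^2 + 1.
N(-4) = −47.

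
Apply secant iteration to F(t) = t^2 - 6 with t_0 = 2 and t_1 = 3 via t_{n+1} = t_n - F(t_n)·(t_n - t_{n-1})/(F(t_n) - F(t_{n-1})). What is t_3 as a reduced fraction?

22/9

F(2) = -2, F(3) = 3. t_2 = 3 - 3·(3 - 2)/(3 - (-2)) = 12/5.
F(3) = 3, F(12/5) = -6/25. t_3 = (12/5) - (-6/25)·((12/5) - 3)/((-6/25) - 3) = 22/9.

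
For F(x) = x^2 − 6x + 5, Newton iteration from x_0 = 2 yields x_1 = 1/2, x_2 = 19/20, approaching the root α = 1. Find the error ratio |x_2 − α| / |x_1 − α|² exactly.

1/5

x_1 − α = 1/2 − 1 = −1/2, so |x_1 − α| = 1/2.
x_2 − α = 19/20 − 1 = −1/20, so |x_2 − α| = 1/20.
|x_1 − α|² = 1/4.
Ratio = (1/20) / (1/4) = 1/5.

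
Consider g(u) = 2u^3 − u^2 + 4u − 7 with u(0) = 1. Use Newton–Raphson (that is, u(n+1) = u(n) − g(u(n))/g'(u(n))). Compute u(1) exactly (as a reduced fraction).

g'(u) = 6u^2 − 2u + 4.
g(1) = −2, g'(1) = 8, so u(1) = 1 − (−2)/8 = 5/4.

5/4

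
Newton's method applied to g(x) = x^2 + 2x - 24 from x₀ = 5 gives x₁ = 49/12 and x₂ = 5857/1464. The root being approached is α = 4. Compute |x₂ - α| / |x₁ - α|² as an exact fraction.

x₁ - α = 49/12 - 4 = 1/12, so |x₁ - α| = 1/12.
x₂ - α = 5857/1464 - 4 = 1/1464, so |x₂ - α| = 1/1464.
|x₁ - α|² = 1/144.
Ratio = (1/1464) / (1/144) = 6/61.

6/61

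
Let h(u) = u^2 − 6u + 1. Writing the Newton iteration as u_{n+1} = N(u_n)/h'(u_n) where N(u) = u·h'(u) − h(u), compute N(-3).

8

h'(u) = 2u − 6.
N(u) = u·h'(u) − h(u) = u·(2u − 6) − (u^2 − 6u + 1) = u^2 − 1.
N(-3) = 8.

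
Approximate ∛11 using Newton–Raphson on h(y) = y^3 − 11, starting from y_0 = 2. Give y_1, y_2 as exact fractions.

y_1 = 9/4, y_2 = 1081/486

h'(y) = 3y^2.
h(2) = −3, h'(2) = 12, so y_1 = 2 − (−3)/12 = 9/4.
h(9/4) = 25/64, h'(9/4) = 243/16, so y_2 = (9/4) − (25/64)/(243/16) = 1081/486.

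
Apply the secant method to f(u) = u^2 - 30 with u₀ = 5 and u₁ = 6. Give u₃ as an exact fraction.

f(5) = -5, f(6) = 6. u₂ = 6 - 6·(6 - 5)/(6 - (-5)) = 60/11.
f(6) = 6, f(60/11) = -30/121. u₃ = (60/11) - (-30/121)·((60/11) - 6)/((-30/121) - 6) = 115/21.

115/21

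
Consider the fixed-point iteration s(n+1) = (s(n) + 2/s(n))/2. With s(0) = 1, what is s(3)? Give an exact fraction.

s(1) = (1 + 2/1)/2 = 3/2.
s(2) = (3/2 + 2/(3/2))/2 = 17/12.
s(3) = (17/12 + 2/(17/12))/2 = 577/408.

577/408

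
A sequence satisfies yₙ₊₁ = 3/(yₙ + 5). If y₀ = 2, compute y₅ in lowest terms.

y₁ = 3/(2 + 5) = 3/7.
y₂ = 3/(3/7 + 5) = 21/38.
y₃ = 3/(21/38 + 5) = 114/211.
y₄ = 3/(114/211 + 5) = 633/1169.
y₅ = 3/(633/1169 + 5) = 3507/6478.

3507/6478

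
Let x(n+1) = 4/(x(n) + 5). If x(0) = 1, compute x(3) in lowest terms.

68/97

x(1) = 4/(1 + 5) = 2/3.
x(2) = 4/(2/3 + 5) = 12/17.
x(3) = 4/(12/17 + 5) = 68/97.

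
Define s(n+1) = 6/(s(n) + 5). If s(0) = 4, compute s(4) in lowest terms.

s(1) = 6/(4 + 5) = 2/3.
s(2) = 6/(2/3 + 5) = 18/17.
s(3) = 6/(18/17 + 5) = 102/103.
s(4) = 6/(102/103 + 5) = 618/617.

618/617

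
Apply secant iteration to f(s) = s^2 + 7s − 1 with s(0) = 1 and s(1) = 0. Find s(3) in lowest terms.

f(1) = 7, f(0) = −1. s(2) = 0 − (−1)·(0 − 1)/((−1) − 7) = 1/8.
f(0) = −1, f(1/8) = −7/64. s(3) = (1/8) − (−7/64)·((1/8) − 0)/((−7/64) − (−1)) = 8/57.

8/57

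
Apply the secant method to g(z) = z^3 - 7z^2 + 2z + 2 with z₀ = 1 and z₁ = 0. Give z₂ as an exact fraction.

1/2

g(1) = -2, g(0) = 2. z₂ = 0 - 2·(0 - 1)/(2 - (-2)) = 1/2.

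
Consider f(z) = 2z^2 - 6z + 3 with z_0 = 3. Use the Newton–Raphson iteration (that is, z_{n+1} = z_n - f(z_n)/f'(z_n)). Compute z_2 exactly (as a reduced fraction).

19/8

f'(z) = 4z - 6.
f(3) = 3, f'(3) = 6, so z_1 = 3 - 3/6 = 5/2.
f(5/2) = 1/2, f'(5/2) = 4, so z_2 = (5/2) - (1/2)/4 = 19/8.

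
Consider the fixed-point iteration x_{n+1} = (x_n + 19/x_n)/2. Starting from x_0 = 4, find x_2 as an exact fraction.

2441/560

x_1 = (4 + 19/4)/2 = 35/8.
x_2 = (35/8 + 19/(35/8))/2 = 2441/560.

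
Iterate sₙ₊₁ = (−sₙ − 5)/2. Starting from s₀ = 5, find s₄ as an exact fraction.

s₁ = (−5 − 5)/2 = −5.
s₂ = (−(−5) − 5)/2 = 0.
s₃ = (−0 − 5)/2 = −5/2.
s₄ = (−(−5/2) − 5)/2 = −5/4.

−5/4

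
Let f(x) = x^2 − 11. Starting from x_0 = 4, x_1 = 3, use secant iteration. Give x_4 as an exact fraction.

f(4) = 5, f(3) = −2. x_2 = 3 − (−2)·(3 − 4)/((−2) − 5) = 23/7.
f(3) = −2, f(23/7) = −10/49. x_3 = (23/7) − (−10/49)·((23/7) − 3)/((−10/49) − (−2)) = 73/22.
f(23/7) = −10/49, f(73/22) = 5/484. x_4 = (73/22) − (5/484)·((73/22) − (23/7))/((5/484) − (−10/49)) = 3373/1017.

3373/1017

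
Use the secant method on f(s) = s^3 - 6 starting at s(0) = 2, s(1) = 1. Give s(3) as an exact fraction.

f(2) = 2, f(1) = -5. s(2) = 1 - (-5)·(1 - 2)/((-5) - 2) = 12/7.
f(1) = -5, f(12/7) = -330/343. s(3) = (12/7) - (-330/343)·((12/7) - 1)/((-330/343) - (-5)) = 522/277.

522/277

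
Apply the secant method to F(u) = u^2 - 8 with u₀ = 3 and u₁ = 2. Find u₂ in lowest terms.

F(3) = 1, F(2) = -4. u₂ = 2 - (-4)·(2 - 3)/((-4) - 1) = 14/5.

14/5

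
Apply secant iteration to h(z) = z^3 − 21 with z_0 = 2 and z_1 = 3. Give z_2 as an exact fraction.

51/19

h(2) = −13, h(3) = 6. z_2 = 3 − 6·(3 − 2)/(6 − (−13)) = 51/19.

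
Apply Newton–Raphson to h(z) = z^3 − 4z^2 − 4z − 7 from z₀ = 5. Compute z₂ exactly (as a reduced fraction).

h'(z) = 3z^2 − 8z − 4.
h(5) = −2, h'(5) = 31, so z₁ = 5 − (−2)/31 = 157/31.
h(157/31) = 1372/29791, h'(157/31) = 31167/961, so z₂ = (157/31) − (1372/29791)/(31167/961) = 4891847/966177.

4891847/966177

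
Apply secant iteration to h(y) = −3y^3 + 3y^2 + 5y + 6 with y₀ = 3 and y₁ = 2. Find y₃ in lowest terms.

h(3) = −33, h(2) = 4. y₂ = 2 − 4·(2 − 3)/(4 − (−33)) = 78/37.
h(2) = 4, h(78/37) = 89496/50653. y₃ = (78/37) − (89496/50653)·((78/37) − 2)/((89496/50653) − 4) = 62034/28279.

62034/28279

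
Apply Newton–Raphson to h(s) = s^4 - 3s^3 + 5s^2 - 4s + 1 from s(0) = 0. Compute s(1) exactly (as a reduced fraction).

h'(s) = 4s^3 - 9s^2 + 10s - 4.
h(0) = 1, h'(0) = -4, so s(1) = 0 - 1/(-4) = 1/4.

1/4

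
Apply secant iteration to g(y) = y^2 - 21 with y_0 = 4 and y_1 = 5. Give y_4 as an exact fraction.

g(4) = -5, g(5) = 4. y_2 = 5 - 4·(5 - 4)/(4 - (-5)) = 41/9.
g(5) = 4, g(41/9) = -20/81. y_3 = (41/9) - (-20/81)·((41/9) - 5)/((-20/81) - 4) = 197/43.
g(41/9) = -20/81, g(197/43) = -20/1849. y_4 = (197/43) - (-20/1849)·((197/43) - (41/9))/((-20/1849) - (-20/81)) = 4051/884.

4051/884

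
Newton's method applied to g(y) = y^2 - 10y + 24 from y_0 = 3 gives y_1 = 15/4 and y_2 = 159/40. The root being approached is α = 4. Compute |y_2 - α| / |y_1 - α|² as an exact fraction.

2/5

y_1 - α = 15/4 - 4 = -1/4, so |y_1 - α| = 1/4.
y_2 - α = 159/40 - 4 = -1/40, so |y_2 - α| = 1/40.
|y_1 - α|² = 1/16.
Ratio = (1/40) / (1/16) = 2/5.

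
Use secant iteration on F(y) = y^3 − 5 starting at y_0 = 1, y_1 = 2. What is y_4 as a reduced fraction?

16480535/9627139

F(1) = −4, F(2) = 3. y_2 = 2 − 3·(2 − 1)/(3 − (−4)) = 11/7.
F(2) = 3, F(11/7) = −384/343. y_3 = (11/7) − (−384/343)·((11/7) − 2)/((−384/343) − 3) = 265/157.
F(11/7) = −384/343, F(265/157) = −739840/3869893. y_4 = (265/157) − (−739840/3869893)·((265/157) − (11/7))/((−739840/3869893) − (−384/343)) = 16480535/9627139.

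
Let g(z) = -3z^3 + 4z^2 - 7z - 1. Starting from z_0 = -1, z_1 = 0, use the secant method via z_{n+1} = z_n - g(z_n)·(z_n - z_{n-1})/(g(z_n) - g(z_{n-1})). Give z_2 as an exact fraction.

-1/14

g(-1) = 13, g(0) = -1. z_2 = 0 - (-1)·(0 - (-1))/((-1) - 13) = -1/14.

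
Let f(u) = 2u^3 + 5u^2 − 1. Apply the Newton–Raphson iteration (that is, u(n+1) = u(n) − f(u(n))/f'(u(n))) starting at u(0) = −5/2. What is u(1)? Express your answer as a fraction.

−121/50

f'(u) = 6u^2 + 10u.
f(−5/2) = −1, f'(−5/2) = 25/2, so u(1) = (−5/2) − (−1)/(25/2) = −121/50.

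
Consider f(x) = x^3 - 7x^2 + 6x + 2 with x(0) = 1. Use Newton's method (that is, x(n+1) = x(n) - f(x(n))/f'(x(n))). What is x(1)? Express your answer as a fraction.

f'(x) = 3x^2 - 14x + 6.
f(1) = 2, f'(1) = -5, so x(1) = 1 - 2/(-5) = 7/5.

7/5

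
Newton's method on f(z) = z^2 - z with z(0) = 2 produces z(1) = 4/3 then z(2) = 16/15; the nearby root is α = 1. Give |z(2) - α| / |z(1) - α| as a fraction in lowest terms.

z(1) - α = 4/3 - 1 = 1/3, so |z(1) - α| = 1/3.
z(2) - α = 16/15 - 1 = 1/15, so |z(2) - α| = 1/15.
Ratio = (1/15) / (1/3) = 1/5.

1/5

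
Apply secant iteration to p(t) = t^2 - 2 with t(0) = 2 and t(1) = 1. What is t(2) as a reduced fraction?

p(2) = 2, p(1) = -1. t(2) = 1 - (-1)·(1 - 2)/((-1) - 2) = 4/3.

4/3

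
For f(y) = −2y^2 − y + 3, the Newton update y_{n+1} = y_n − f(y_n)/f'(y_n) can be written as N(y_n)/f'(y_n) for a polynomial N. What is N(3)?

−21

f'(y) = −4y − 1.
N(y) = y·f'(y) − f(y) = y·(−4y − 1) − (−2y^2 − y + 3) = −2y^2 − 3.
N(3) = −21.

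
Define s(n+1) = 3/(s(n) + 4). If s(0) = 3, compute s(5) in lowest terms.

s(1) = 3/(3 + 4) = 3/7.
s(2) = 3/(3/7 + 4) = 21/31.
s(3) = 3/(21/31 + 4) = 93/145.
s(4) = 3/(93/145 + 4) = 435/673.
s(5) = 3/(435/673 + 4) = 2019/3127.

2019/3127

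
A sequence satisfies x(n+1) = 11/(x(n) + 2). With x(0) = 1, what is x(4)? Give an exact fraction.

x(1) = 11/(1 + 2) = 11/3.
x(2) = 11/(11/3 + 2) = 33/17.
x(3) = 11/(33/17 + 2) = 187/67.
x(4) = 11/(187/67 + 2) = 737/321.

737/321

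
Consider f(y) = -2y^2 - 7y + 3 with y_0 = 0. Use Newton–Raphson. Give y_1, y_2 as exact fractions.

y_1 = 3/7, y_2 = 165/427

f'(y) = -4y - 7.
f(0) = 3, f'(0) = -7, so y_1 = 0 - 3/(-7) = 3/7.
f(3/7) = -18/49, f'(3/7) = -61/7, so y_2 = (3/7) - (-18/49)/(-61/7) = 165/427.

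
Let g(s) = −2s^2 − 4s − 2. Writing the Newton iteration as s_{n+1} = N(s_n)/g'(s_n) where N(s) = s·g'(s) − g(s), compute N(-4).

−30

g'(s) = −4s − 4.
N(s) = s·g'(s) − g(s) = s·(−4s − 4) − (−2s^2 − 4s − 2) = −2s^2 + 2.
N(-4) = −30.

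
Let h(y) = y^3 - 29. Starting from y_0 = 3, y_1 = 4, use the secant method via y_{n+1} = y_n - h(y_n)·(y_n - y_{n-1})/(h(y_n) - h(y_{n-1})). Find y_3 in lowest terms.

157673/51397

h(3) = -2, h(4) = 35. y_2 = 4 - 35·(4 - 3)/(35 - (-2)) = 113/37.
h(4) = 35, h(113/37) = -26040/50653. y_3 = (113/37) - (-26040/50653)·((113/37) - 4)/((-26040/50653) - 35) = 157673/51397.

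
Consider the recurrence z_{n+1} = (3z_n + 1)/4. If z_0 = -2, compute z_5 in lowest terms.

z_1 = (3·(-2) + 1)/4 = -5/4.
z_2 = (3·(-5/4) + 1)/4 = -11/16.
z_3 = (3·(-11/16) + 1)/4 = -17/64.
z_4 = (3·(-17/64) + 1)/4 = 13/256.
z_5 = (3·(13/256) + 1)/4 = 295/1024.

295/1024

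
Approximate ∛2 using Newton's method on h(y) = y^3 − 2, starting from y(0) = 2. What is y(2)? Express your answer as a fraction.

35/27

h'(y) = 3y^2.
h(2) = 6, h'(2) = 12, so y(1) = 2 − 6/12 = 3/2.
h(3/2) = 11/8, h'(3/2) = 27/4, so y(2) = (3/2) − (11/8)/(27/4) = 35/27.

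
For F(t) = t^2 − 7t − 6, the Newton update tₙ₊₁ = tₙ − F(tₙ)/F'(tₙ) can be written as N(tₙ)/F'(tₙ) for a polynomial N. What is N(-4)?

F'(t) = 2t − 7.
N(t) = t·F'(t) − F(t) = t·(2t − 7) − (t^2 − 7t − 6) = t^2 + 6.
N(-4) = 22.

22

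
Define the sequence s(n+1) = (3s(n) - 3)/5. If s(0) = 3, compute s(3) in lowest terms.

-66/125

s(1) = (3·3 - 3)/5 = 6/5.
s(2) = (3·(6/5) - 3)/5 = 3/25.
s(3) = (3·(3/25) - 3)/5 = -66/125.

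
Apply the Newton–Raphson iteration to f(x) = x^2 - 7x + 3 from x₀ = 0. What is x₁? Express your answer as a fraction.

f'(x) = 2x - 7.
f(0) = 3, f'(0) = -7, so x₁ = 0 - 3/(-7) = 3/7.

3/7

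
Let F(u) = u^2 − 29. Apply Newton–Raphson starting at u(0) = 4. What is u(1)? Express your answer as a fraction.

45/8

F'(u) = 2u.
F(4) = −13, F'(4) = 8, so u(1) = 4 − (−13)/8 = 45/8.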